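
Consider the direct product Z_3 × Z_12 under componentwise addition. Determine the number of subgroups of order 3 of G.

|G| = 36 and 3 | 36, so subgroups of order 3 are possible by Lagrange.
The subgroups of order 3 are: {(0,0), (0,4), (0,8)}; {(0,0), (1,0), (2,0)}; {(0,0), (1,4), (2,8)}; {(0,0), (1,8), (2,4)}.
So G has 4 subgroups of order 3.

4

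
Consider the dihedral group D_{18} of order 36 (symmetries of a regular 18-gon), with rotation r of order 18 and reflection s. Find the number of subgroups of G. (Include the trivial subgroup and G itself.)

|G| = 36, so by Lagrange every subgroup order divides 36. Divisors: 1, 2, 3, 4, 6, 9, 12, 18, 36.
Subgroups by order — order 1: 1; order 2: 19; order 3: 1; order 4: 9; order 6: 7; order 9: 1; order 12: 3; order 18: 3; order 36: 1.
Total: 1 + 19 + 1 + 9 + 7 + 1 + 3 + 3 + 1 = 45.

45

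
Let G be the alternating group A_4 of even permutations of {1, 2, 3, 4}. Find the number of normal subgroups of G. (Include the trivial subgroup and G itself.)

G has 10 subgroups. Checking conjugation-invariance by order — order 1: 1/1 normal; order 2: 0/3 normal; order 3: 0/4 normal; order 4: 1/1 normal; order 12: 1/1 normal.
Total normal subgroups: 3.

3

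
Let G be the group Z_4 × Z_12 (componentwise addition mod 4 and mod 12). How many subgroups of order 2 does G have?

|G| = 48 and 2 | 48, so subgroups of order 2 are possible by Lagrange.
The subgroups of order 2 are: {(0,0), (0,6)}; {(0,0), (2,0)}; {(0,0), (2,6)}.
So G has 3 subgroups of order 2.

3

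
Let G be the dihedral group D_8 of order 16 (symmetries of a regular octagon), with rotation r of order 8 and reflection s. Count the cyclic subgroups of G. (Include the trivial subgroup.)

Each element a generates a cyclic subgroup ⟨a⟩; distinct elements may generate the same one (a cyclic group of order d has φ(d) generators).
Cyclic subgroups by order — order 1: 1; order 2: 9; order 4: 1; order 8: 1.
Total: 12.

12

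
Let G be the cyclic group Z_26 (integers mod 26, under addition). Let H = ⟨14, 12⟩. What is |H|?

13

|⟨14⟩| = 13 and |⟨12⟩| = 13, so |H| is a multiple of lcm(13, 13) = 13 and divides |G| = 26.
Closing under the operation: H = {0, 2, 4, 6, 8, 10, 12, 14, 16, 18, 20, 22, 24}, so |H| = 13.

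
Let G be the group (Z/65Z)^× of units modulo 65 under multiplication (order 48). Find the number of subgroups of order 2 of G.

3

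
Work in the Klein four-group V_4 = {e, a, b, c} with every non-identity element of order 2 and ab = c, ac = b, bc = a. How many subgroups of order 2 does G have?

3

|G| = 4 and 2 | 4, so subgroups of order 2 are possible by Lagrange.
The subgroups of order 2 are: {e, a}; {e, b}; {e, c}.
So G has 3 subgroups of order 2.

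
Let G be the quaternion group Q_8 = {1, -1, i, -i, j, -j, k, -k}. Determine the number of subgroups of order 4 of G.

|G| = 8 and 4 | 8, so subgroups of order 4 are possible by Lagrange.
The subgroups of order 4 are: {1, -1, i, -i}; {1, -1, j, -j}; {1, -1, k, -k}.
So G has 3 subgroups of order 4.

3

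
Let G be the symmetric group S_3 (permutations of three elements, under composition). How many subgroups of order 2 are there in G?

|G| = 6 and 2 | 6, so subgroups of order 2 are possible by Lagrange.
The subgroups of order 2 are: {e, (1 2)}; {e, (1 3)}; {e, (2 3)}.
So G has 3 subgroups of order 2.

3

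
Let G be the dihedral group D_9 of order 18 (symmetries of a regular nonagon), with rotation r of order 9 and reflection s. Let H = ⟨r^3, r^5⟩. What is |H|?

|⟨r^3⟩| = 3 and |⟨r^5⟩| = 9, so |H| is a multiple of lcm(3, 9) = 9 and divides |G| = 18.
Closing under the operation: H = {e, r, r^2, r^3, r^4, r^5, r^6, r^7, r^8}, so |H| = 9.

9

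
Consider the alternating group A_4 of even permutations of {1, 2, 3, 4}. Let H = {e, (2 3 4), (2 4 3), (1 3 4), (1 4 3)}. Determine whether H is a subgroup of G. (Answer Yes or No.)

No

|H| = 5 does not divide |G| = 12, so by Lagrange H is not a subgroup.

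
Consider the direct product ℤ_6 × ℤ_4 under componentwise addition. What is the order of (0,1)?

4

The order of (0,1) in Z_6 × Z_4 is lcm(ord(0) in Z_6, ord(1) in Z_4).
ord(0) = 1 and ord(1) = 4, so |⟨(0,1)⟩| = lcm(1, 4) = 4.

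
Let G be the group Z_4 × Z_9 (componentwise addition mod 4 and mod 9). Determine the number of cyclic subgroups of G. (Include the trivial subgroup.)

9

Each element a generates a cyclic subgroup ⟨a⟩; distinct elements may generate the same one (a cyclic group of order d has φ(d) generators).
Cyclic subgroups by order — order 1: 1; order 2: 1; order 3: 1; order 4: 1; order 6: 1; order 9: 1; order 12: 1; order 18: 1; order 36: 1.
Total: 9.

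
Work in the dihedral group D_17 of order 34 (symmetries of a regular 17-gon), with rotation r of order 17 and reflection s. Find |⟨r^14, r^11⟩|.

17

|⟨r^14⟩| = 17 and |⟨r^11⟩| = 17, so |H| is a multiple of lcm(17, 17) = 17 and divides |G| = 34.
Closing under the operation: H = {e, r, r^2, r^3, r^4, r^5, r^6, r^7, r^8, r^9, r^10, r^11, r^12, r^13, r^14, r^15, r^16}, so |H| = 17.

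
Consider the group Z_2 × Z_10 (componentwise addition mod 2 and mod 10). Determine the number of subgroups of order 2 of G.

3

|G| = 20 and 2 | 20, so subgroups of order 2 are possible by Lagrange.
The subgroups of order 2 are: {(0,0), (0,5)}; {(0,0), (1,0)}; {(0,0), (1,5)}.
So G has 3 subgroups of order 2.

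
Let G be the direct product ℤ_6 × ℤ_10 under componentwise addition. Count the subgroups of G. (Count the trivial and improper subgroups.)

|G| = 60, so by Lagrange every subgroup order divides 60. Divisors: 1, 2, 3, 4, 5, 6, 10, 12, 15, 20, 30, 60.
Subgroups by order — order 1: 1; order 2: 3; order 3: 1; order 4: 1; order 5: 1; order 6: 3; order 10: 3; order 12: 1; order 15: 1; order 20: 1; order 30: 3; order 60: 1.
Total: 1 + 3 + 1 + 1 + 1 + 3 + 3 + 1 + 1 + 1 + 3 + 1 = 20.

20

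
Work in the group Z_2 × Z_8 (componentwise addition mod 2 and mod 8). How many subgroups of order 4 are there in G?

|G| = 16 and 4 | 16, so subgroups of order 4 are possible by Lagrange.
The subgroups of order 4 are: {(0,0), (0,2), (0,4), (0,6)}; {(0,0), (0,4), (1,0), (1,4)}; {(0,0), (0,4), (1,2), (1,6)}.
So G has 3 subgroups of order 4.

3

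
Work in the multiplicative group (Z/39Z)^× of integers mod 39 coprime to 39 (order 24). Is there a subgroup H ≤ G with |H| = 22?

No

22 does not divide |G| = 24, so by Lagrange no subgroup of order 22 exists.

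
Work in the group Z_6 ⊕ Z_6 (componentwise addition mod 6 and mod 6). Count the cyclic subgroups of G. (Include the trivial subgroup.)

20

Each element a generates a cyclic subgroup ⟨a⟩; distinct elements may generate the same one (a cyclic group of order d has φ(d) generators).
Cyclic subgroups by order — order 1: 1; order 2: 3; order 3: 4; order 6: 12.
Total: 20.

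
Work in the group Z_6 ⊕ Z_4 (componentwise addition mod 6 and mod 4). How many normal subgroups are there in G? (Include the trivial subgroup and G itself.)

16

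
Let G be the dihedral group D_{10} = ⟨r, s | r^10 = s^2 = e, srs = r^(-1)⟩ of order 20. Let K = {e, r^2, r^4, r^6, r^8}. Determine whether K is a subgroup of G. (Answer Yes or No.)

Yes

|K| = 5 divides |G| = 20, consistent with Lagrange.
K contains the identity, every element's inverse is in K, and K is closed under ·: it is a subgroup.
In fact K = ⟨r^4⟩.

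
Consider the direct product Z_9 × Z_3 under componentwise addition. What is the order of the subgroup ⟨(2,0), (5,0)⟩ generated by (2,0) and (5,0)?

9

|⟨(2,0)⟩| = 9 and |⟨(5,0)⟩| = 9, so |H| is a multiple of lcm(9, 9) = 9 and divides |G| = 27.
Closing under the operation: H = {(0,0), (1,0), (2,0), (3,0), (4,0), (5,0), (6,0), (7,0), (8,0)}, so |H| = 9.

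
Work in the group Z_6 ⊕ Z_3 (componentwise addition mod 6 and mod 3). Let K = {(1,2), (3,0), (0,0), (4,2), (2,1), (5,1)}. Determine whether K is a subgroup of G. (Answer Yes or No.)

Yes

|K| = 6 divides |G| = 18, consistent with Lagrange.
K contains the identity, every element's inverse is in K, and K is closed under +: it is a subgroup.
In fact K = ⟨(1,2)⟩.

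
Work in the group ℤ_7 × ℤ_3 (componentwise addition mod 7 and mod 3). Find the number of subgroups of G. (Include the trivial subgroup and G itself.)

4

|G| = 21, so by Lagrange every subgroup order divides 21. Divisors: 1, 3, 7, 21.
Subgroups by order — order 1: 1; order 3: 1; order 7: 1; order 21: 1.
Total: 1 + 1 + 1 + 1 = 4.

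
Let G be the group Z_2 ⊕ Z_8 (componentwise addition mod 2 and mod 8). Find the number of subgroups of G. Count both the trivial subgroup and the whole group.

11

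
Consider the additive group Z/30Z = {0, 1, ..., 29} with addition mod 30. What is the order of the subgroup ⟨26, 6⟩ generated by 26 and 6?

15

|⟨26⟩| = 15 and |⟨6⟩| = 5, so |H| is a multiple of lcm(15, 5) = 15 and divides |G| = 30.
Closing under the operation: H = {0, 2, 4, 6, 8, 10, 12, 14, 16, 18, 20, 22, 24, 26, 28}, so |H| = 15.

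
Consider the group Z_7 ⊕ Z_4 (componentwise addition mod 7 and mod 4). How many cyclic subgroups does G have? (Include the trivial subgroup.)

6

Group the elements of G by the cyclic subgroup they generate; each cyclic subgroup of order d accounts for φ(d) elements.
Cyclic subgroups by order — order 1: 1; order 2: 1; order 4: 1; order 7: 1; order 14: 1; order 28: 1.
Total: 6.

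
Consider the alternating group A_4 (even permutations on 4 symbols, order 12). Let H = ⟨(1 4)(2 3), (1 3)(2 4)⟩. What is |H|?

|⟨(1 4)(2 3)⟩| = 2 and |⟨(1 3)(2 4)⟩| = 2, so |H| is a multiple of lcm(2, 2) = 2 and divides |G| = 12.
Closing under the operation: H = {e, (1 2)(3 4), (1 3)(2 4), (1 4)(2 3)}, so |H| = 4.

4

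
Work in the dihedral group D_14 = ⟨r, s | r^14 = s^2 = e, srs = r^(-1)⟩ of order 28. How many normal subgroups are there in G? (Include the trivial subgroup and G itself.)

G has 28 subgroups. Checking conjugation-invariance by order — order 1: 1/1 normal; order 2: 1/15 normal; order 4: 0/7 normal; order 7: 1/1 normal; order 14: 3/3 normal; order 28: 1/1 normal.
Total normal subgroups: 7.

7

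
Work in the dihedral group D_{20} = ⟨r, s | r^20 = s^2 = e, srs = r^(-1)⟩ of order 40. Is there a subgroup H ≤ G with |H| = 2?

2 | 40. A subgroup of order 2 is {e, r^10}.

Yes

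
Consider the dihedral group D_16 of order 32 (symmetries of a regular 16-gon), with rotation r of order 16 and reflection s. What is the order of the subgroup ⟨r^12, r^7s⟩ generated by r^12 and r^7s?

|⟨r^12⟩| = 4 and |⟨r^7s⟩| = 2, so |H| is a multiple of lcm(4, 2) = 4 and divides |G| = 32.
Closing under the operation: H = {e, r^4, r^8, r^12, r^3s, r^7s, r^11s, r^15s}, so |H| = 8.

8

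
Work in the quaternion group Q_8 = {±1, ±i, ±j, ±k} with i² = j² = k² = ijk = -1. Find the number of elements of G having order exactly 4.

6

The elements of order 4 are: i, -i, j, -j, k, -k.
That's 6.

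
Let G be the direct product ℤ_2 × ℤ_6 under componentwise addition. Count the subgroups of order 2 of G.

3

|G| = 12 and 2 | 12, so subgroups of order 2 are possible by Lagrange.
The subgroups of order 2 are: {(0,0), (0,3)}; {(0,0), (1,0)}; {(0,0), (1,3)}.
So G has 3 subgroups of order 2.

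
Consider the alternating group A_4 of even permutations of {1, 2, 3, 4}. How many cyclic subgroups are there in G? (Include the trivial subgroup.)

8

A cyclic subgroup of order d is generated by each of its φ(d) elements of order d, so the cyclic subgroups of order d number (#elements of order d)/φ(d).
Cyclic subgroups by order — order 1: 1; order 2: 3; order 3: 4.
Total: 8.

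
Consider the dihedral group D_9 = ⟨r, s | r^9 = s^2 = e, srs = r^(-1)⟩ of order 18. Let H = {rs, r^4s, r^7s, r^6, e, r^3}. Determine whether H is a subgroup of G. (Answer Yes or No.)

|H| = 6 divides |G| = 18, consistent with Lagrange.
H contains the identity, every element's inverse is in H, and H is closed under ·: it is a subgroup.

Yes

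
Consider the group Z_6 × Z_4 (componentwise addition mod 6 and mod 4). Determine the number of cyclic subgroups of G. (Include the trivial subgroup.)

Group the elements of G by the cyclic subgroup they generate; each cyclic subgroup of order d accounts for φ(d) elements.
Cyclic subgroups by order — order 1: 1; order 2: 3; order 3: 1; order 4: 2; order 6: 3; order 12: 2.
Total: 12.

12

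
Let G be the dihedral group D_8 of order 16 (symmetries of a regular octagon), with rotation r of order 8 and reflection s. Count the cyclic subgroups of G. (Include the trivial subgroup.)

Each element a generates a cyclic subgroup ⟨a⟩; distinct elements may generate the same one (a cyclic group of order d has φ(d) generators).
Cyclic subgroups by order — order 1: 1; order 2: 9; order 4: 1; order 8: 1.
Total: 12.

12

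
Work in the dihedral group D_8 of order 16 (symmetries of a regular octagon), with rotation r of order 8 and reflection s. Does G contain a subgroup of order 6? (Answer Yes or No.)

6 does not divide |G| = 16, so by Lagrange no subgroup of order 6 exists.

No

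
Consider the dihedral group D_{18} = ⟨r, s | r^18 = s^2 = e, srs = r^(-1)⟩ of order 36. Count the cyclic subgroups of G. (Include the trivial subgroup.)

A cyclic subgroup of order d is generated by each of its φ(d) elements of order d, so the cyclic subgroups of order d number (#elements of order d)/φ(d).
Cyclic subgroups by order — order 1: 1; order 2: 19; order 3: 1; order 6: 1; order 9: 1; order 18: 1.
Total: 24.

24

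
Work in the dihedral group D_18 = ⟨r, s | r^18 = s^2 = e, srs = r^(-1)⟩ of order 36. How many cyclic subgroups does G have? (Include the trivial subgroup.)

A cyclic subgroup of order d is generated by each of its φ(d) elements of order d, so the cyclic subgroups of order d number (#elements of order d)/φ(d).
Cyclic subgroups by order — order 1: 1; order 2: 19; order 3: 1; order 6: 1; order 9: 1; order 18: 1.
Total: 24.

24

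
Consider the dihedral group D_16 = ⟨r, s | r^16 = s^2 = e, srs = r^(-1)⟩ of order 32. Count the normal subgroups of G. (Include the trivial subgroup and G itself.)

8

G has 36 subgroups. Checking conjugation-invariance by order — order 1: 1/1 normal; order 2: 1/17 normal; order 4: 1/9 normal; order 8: 1/5 normal; order 16: 3/3 normal; order 32: 1/1 normal.
Total normal subgroups: 8.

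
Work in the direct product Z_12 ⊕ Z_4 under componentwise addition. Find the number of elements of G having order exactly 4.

An element (a,b) has order lcm(ord(a), ord(b)); count pairs with lcm equal to 4.
Enumerating gives 12 such elements.

12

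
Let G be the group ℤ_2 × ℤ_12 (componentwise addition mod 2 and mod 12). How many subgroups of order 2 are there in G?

|G| = 24 and 2 | 24, so subgroups of order 2 are possible by Lagrange.
The subgroups of order 2 are: {(0,0), (0,6)}; {(0,0), (1,0)}; {(0,0), (1,6)}.
So G has 3 subgroups of order 2.

3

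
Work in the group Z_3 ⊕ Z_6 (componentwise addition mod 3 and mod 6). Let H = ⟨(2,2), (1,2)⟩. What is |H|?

9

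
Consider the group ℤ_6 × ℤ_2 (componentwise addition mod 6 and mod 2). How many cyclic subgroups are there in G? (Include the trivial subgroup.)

8

A cyclic subgroup of order d is generated by each of its φ(d) elements of order d, so the cyclic subgroups of order d number (#elements of order d)/φ(d).
Cyclic subgroups by order — order 1: 1; order 2: 3; order 3: 1; order 6: 3.
Total: 8.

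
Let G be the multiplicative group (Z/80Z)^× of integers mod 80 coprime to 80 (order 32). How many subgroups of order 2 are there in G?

|G| = 32 and 2 | 32, so subgroups of order 2 are possible by Lagrange.
The subgroups of order 2 are: {1, 31}; {1, 39}; {1, 41}; {1, 49}; … (7 in all).
So G has 7 subgroups of order 2.

7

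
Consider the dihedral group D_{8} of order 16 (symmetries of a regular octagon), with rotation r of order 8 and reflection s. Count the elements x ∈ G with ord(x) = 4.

2

The elements of order 4 are: r^2, r^6.
That's 2.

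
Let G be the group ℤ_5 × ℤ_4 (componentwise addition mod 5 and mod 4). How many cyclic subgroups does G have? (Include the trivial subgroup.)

6

A cyclic subgroup of order d is generated by each of its φ(d) elements of order d, so the cyclic subgroups of order d number (#elements of order d)/φ(d).
Cyclic subgroups by order — order 1: 1; order 2: 1; order 4: 1; order 5: 1; order 10: 1; order 20: 1.
Total: 6.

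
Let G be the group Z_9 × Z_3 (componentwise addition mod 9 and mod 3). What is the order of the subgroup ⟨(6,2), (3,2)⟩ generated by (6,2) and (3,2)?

|⟨(6,2)⟩| = 3 and |⟨(3,2)⟩| = 3, so |H| is a multiple of lcm(3, 3) = 3 and divides |G| = 27.
Closing under the operation: H = {(0,0), (0,1), (0,2), (3,0), (3,1), (3,2), (6,0), (6,1), (6,2)}, so |H| = 9.

9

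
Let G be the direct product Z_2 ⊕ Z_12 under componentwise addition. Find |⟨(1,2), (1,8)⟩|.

|⟨(1,2)⟩| = 6 and |⟨(1,8)⟩| = 6, so |H| is a multiple of lcm(6, 6) = 6 and divides |G| = 24.
Closing under the operation: H = {(0,0), (0,2), (0,4), (0,6), (0,8), (0,10), (1,0), (1,2), (1,4), (1,6), (1,8), (1,10)}, so |H| = 12.

12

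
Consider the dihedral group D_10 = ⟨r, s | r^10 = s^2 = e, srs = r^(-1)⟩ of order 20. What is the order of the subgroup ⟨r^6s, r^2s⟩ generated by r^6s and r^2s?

|⟨r^6s⟩| = 2 and |⟨r^2s⟩| = 2, so |H| is a multiple of lcm(2, 2) = 2 and divides |G| = 20.
Closing under the operation: H = {e, r^2, r^4, r^6, r^8, s, r^2s, r^4s, r^6s, r^8s}, so |H| = 10.

10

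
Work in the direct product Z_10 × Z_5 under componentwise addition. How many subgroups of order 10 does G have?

|G| = 50 and 10 | 50, so subgroups of order 10 are possible by Lagrange.
The subgroups of order 10 are: {(0,0), (0,1), (0,2), (0,3), (0,4), (5,0), (5,1), (5,2), (5,3), (5,4)}; {(0,0), (1,0), (2,0), (3,0), (4,0), (5,0), (6,0), (7,0), (8,0), (9,0)}; {(0,0), (1,1), (2,2), (3,3), (4,4), (5,0), (6,1), (7,2), (8,3), (9,4)}; {(0,0), (1,2), (2,4), (3,1), (4,3), (5,0), (6,2), (7,4), (8,1), (9,3)}; … (6 in all).
So G has 6 subgroups of order 10.

6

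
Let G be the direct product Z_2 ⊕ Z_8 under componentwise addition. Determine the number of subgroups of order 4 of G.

|G| = 16 and 4 | 16, so subgroups of order 4 are possible by Lagrange.
The subgroups of order 4 are: {(0,0), (0,2), (0,4), (0,6)}; {(0,0), (0,4), (1,0), (1,4)}; {(0,0), (0,4), (1,2), (1,6)}.
So G has 3 subgroups of order 4.

3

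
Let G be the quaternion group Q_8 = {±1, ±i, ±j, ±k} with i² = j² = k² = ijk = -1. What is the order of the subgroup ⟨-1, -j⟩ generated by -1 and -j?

|⟨-1⟩| = 2 and |⟨-j⟩| = 4, so |H| is a multiple of lcm(2, 4) = 4 and divides |G| = 8.
Closing under the operation: H = {1, -1, j, -j}, so |H| = 4.

4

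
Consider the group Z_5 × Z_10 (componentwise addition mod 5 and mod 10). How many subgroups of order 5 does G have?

6

|G| = 50 and 5 | 50, so subgroups of order 5 are possible by Lagrange.
The subgroups of order 5 are: {(0,0), (0,2), (0,4), (0,6), (0,8)}; {(0,0), (1,0), (2,0), (3,0), (4,0)}; {(0,0), (1,2), (2,4), (3,6), (4,8)}; {(0,0), (1,4), (2,8), (3,2), (4,6)}; … (6 in all).
So G has 6 subgroups of order 5.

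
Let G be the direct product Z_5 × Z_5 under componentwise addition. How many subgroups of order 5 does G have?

6

|G| = 25 and 5 | 25, so subgroups of order 5 are possible by Lagrange.
The subgroups of order 5 are: {(0,0), (0,1), (0,2), (0,3), (0,4)}; {(0,0), (1,0), (2,0), (3,0), (4,0)}; {(0,0), (1,1), (2,2), (3,3), (4,4)}; {(0,0), (1,2), (2,4), (3,1), (4,3)}; … (6 in all).
So G has 6 subgroups of order 5.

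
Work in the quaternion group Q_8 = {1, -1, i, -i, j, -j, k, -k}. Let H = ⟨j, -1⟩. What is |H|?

|⟨j⟩| = 4 and |⟨-1⟩| = 2, so |H| is a multiple of lcm(4, 2) = 4 and divides |G| = 8.
Closing under the operation: H = {1, -1, j, -j}, so |H| = 4.

4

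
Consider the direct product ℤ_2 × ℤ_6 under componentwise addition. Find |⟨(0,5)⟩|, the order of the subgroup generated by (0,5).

The order of (0,5) in Z_2 × Z_6 is lcm(ord(0) in Z_2, ord(5) in Z_6).
ord(0) = 1 and ord(5) = 6, so |⟨(0,5)⟩| = lcm(1, 6) = 6.

6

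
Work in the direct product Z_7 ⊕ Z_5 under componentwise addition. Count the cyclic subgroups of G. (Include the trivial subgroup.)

4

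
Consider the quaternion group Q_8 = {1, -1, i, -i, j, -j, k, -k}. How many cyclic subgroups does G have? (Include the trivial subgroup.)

Each element a generates a cyclic subgroup ⟨a⟩; distinct elements may generate the same one (a cyclic group of order d has φ(d) generators).
Cyclic subgroups by order — order 1: 1; order 2: 1; order 4: 3.
Total: 5.

5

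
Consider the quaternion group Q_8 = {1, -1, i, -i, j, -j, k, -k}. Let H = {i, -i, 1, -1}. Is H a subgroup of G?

|H| = 4 divides |G| = 8, consistent with Lagrange.
H contains the identity, every element's inverse is in H, and H is closed under ·: it is a subgroup.
In fact H = ⟨-i⟩.

Yes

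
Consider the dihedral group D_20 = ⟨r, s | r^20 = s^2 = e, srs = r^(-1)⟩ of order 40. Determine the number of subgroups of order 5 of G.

1

|G| = 40 and 5 | 40, so subgroups of order 5 are possible by Lagrange.
The subgroups of order 5 are: {e, r^4, r^8, r^12, r^16}.
So G has 1 subgroup of order 5.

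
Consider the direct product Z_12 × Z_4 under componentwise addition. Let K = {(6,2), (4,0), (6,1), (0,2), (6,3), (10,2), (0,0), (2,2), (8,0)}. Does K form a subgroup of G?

No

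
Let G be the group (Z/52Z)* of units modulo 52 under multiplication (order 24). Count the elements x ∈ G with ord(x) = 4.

The elements of order 4 are: 5, 21, 31, 47.
That's 4.

4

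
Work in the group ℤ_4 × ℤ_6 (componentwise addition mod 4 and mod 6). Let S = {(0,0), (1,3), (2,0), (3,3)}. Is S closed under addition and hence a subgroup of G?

Yes

|S| = 4 divides |G| = 24, consistent with Lagrange.
S contains the identity, every element's inverse is in S, and S is closed under +: it is a subgroup.
In fact S = ⟨(3,3)⟩.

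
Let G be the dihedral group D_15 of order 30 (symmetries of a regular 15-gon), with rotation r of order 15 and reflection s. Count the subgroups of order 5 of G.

1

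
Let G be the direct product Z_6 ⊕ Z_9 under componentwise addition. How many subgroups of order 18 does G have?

|G| = 54 and 18 | 54, so subgroups of order 18 are possible by Lagrange.
The subgroups of order 18 are: {(0,0), (0,1), (0,2), (0,3), (0,4), (0,5), (0,6), (0,7), (0,8), (3,0), (3,1), (3,2), (3,3), (3,4), (3,5), (3,6), (3,7), (3,8)}; {(0,0), (0,3), (0,6), (1,0), (1,3), (1,6), (2,0), (2,3), (2,6), (3,0), (3,3), (3,6), (4,0), (4,3), (4,6), (5,0), (5,3), (5,6)}; {(0,0), (0,3), (0,6), (1,1), (1,4), (1,7), (2,2), (2,5), (2,8), (3,0), (3,3), (3,6), (4,1), (4,4), (4,7), (5,2), (5,5), (5,8)}; {(0,0), (0,3), (0,6), (1,2), (1,5), (1,8), (2,1), (2,4), (2,7), (3,0), (3,3), (3,6), (4,2), (4,5), (4,8), (5,1), (5,4), (5,7)}.
So G has 4 subgroups of order 18.

4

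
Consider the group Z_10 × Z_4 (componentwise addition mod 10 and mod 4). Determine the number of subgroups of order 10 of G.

3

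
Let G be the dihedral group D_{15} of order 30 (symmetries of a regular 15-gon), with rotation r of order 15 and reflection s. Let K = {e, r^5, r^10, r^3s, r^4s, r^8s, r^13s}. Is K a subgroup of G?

No

|K| = 7 does not divide |G| = 30, so by Lagrange K is not a subgroup.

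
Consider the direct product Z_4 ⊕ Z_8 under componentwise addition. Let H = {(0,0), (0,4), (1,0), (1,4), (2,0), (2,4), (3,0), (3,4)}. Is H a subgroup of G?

|H| = 8 divides |G| = 32, consistent with Lagrange.
H contains the identity, every element's inverse is in H, and H is closed under +: it is a subgroup.

Yes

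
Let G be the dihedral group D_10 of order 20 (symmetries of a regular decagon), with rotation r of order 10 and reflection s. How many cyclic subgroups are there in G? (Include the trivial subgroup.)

14

Group the elements of G by the cyclic subgroup they generate; each cyclic subgroup of order d accounts for φ(d) elements.
Cyclic subgroups by order — order 1: 1; order 2: 11; order 5: 1; order 10: 1.
Total: 14.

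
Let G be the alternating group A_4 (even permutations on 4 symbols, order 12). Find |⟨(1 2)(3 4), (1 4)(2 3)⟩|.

4

|⟨(1 2)(3 4)⟩| = 2 and |⟨(1 4)(2 3)⟩| = 2, so |H| is a multiple of lcm(2, 2) = 2 and divides |G| = 12.
Closing under the operation: H = {e, (1 2)(3 4), (1 3)(2 4), (1 4)(2 3)}, so |H| = 4.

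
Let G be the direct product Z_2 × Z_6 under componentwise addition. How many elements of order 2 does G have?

3

An element (a,b) has order lcm(ord(a), ord(b)); count pairs with lcm equal to 2.
Enumerating gives 3 such elements.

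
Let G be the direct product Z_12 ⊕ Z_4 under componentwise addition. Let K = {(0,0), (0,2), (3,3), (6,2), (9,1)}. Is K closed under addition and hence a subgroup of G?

|K| = 5 does not divide |G| = 48, so by Lagrange K is not a subgroup.

No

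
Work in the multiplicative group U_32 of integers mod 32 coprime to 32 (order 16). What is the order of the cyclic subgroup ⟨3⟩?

Compute successive powers of 3 mod 32: 3, 9, 27, 17, 19, 25, 11, 1; 3^8 ≡ 1 (mod 32).
So |⟨3⟩| = 8.

8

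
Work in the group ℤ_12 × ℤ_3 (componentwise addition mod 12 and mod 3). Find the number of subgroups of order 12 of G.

|G| = 36 and 12 | 36, so subgroups of order 12 are possible by Lagrange.
The subgroups of order 12 are: {(0,0), (0,1), (0,2), (3,0), (3,1), (3,2), (6,0), (6,1), (6,2), (9,0), (9,1), (9,2)}; {(0,0), (1,0), (2,0), (3,0), (4,0), (5,0), (6,0), (7,0), (8,0), (9,0), (10,0), (11,0)}; {(0,0), (1,1), (2,2), (3,0), (4,1), (5,2), (6,0), (7,1), (8,2), (9,0), (10,1), (11,2)}; {(0,0), (1,2), (2,1), (3,0), (4,2), (5,1), (6,0), (7,2), (8,1), (9,0), (10,2), (11,1)}.
So G has 4 subgroups of order 12.

4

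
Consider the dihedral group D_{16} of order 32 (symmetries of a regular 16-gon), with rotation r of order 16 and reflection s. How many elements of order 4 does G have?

2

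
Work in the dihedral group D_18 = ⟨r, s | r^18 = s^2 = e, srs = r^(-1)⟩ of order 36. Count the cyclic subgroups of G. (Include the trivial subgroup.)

24

A cyclic subgroup of order d is generated by each of its φ(d) elements of order d, so the cyclic subgroups of order d number (#elements of order d)/φ(d).
Cyclic subgroups by order — order 1: 1; order 2: 19; order 3: 1; order 6: 1; order 9: 1; order 18: 1.
Total: 24.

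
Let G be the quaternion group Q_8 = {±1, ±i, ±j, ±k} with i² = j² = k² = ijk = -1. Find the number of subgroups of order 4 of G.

|G| = 8 and 4 | 8, so subgroups of order 4 are possible by Lagrange.
The subgroups of order 4 are: {1, -1, i, -i}; {1, -1, j, -j}; {1, -1, k, -k}.
So G has 3 subgroups of order 4.

3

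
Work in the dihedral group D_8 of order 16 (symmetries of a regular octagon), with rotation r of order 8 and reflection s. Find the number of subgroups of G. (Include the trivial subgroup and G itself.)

19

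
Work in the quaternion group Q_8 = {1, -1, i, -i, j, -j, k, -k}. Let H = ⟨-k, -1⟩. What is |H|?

4

|⟨-k⟩| = 4 and |⟨-1⟩| = 2, so |H| is a multiple of lcm(4, 2) = 4 and divides |G| = 8.
Closing under the operation: H = {1, -1, k, -k}, so |H| = 4.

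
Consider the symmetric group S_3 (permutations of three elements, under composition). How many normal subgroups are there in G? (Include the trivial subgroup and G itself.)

G has 6 subgroups. Checking conjugation-invariance by order — order 1: 1/1 normal; order 2: 0/3 normal; order 3: 1/1 normal; order 6: 1/1 normal.
Total normal subgroups: 3.

3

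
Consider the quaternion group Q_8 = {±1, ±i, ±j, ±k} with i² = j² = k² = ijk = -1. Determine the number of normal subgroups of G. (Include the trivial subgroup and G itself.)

6

G has 6 subgroups. Checking conjugation-invariance by order — order 1: 1/1 normal; order 2: 1/1 normal; order 4: 3/3 normal; order 8: 1/1 normal.
Total normal subgroups: 6.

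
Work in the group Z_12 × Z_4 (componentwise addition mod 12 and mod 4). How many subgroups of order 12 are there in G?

7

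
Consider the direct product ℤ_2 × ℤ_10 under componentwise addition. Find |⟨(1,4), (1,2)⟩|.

|⟨(1,4)⟩| = 10 and |⟨(1,2)⟩| = 10, so |H| is a multiple of lcm(10, 10) = 10 and divides |G| = 20.
Closing under the operation: H = {(0,0), (0,2), (0,4), (0,6), (0,8), (1,0), (1,2), (1,4), (1,6), (1,8)}, so |H| = 10.

10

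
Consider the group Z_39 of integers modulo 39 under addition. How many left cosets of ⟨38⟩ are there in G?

1

|⟨38⟩| = 39 and |G| = 39.
By Lagrange, [G : H] = |G|/|H| = 39/39 = 1.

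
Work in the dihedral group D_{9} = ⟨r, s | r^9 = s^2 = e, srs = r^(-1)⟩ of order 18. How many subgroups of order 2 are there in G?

9

|G| = 18 and 2 | 18, so subgroups of order 2 are possible by Lagrange.
The subgroups of order 2 are: {e, r^2s}; {e, r^3s}; {e, r^4s}; {e, r^5s}; … (9 in all).
So G has 9 subgroups of order 2.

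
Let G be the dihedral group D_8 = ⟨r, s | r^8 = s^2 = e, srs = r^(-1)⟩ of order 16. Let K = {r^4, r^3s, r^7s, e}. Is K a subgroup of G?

|K| = 4 divides |G| = 16, consistent with Lagrange.
K contains the identity, every element's inverse is in K, and K is closed under ·: it is a subgroup.

Yes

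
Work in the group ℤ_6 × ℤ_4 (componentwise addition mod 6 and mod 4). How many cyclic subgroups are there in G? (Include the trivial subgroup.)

12

Group the elements of G by the cyclic subgroup they generate; each cyclic subgroup of order d accounts for φ(d) elements.
Cyclic subgroups by order — order 1: 1; order 2: 3; order 3: 1; order 4: 2; order 6: 3; order 12: 2.
Total: 12.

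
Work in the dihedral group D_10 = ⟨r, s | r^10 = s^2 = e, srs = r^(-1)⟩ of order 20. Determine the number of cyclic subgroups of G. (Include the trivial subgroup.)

Each element a generates a cyclic subgroup ⟨a⟩; distinct elements may generate the same one (a cyclic group of order d has φ(d) generators).
Cyclic subgroups by order — order 1: 1; order 2: 11; order 5: 1; order 10: 1.
Total: 14.

14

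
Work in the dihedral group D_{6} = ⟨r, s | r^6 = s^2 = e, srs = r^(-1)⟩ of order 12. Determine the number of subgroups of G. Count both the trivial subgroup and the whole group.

|G| = 12, so by Lagrange every subgroup order divides 12. Divisors: 1, 2, 3, 4, 6, 12.
Subgroups by order — order 1: 1; order 2: 7; order 3: 1; order 4: 3; order 6: 3; order 12: 1.
Total: 1 + 7 + 1 + 3 + 3 + 1 = 16.

16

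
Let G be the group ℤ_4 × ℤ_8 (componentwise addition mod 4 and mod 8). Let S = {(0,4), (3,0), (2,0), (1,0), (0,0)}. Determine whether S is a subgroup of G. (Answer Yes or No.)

|S| = 5 does not divide |G| = 32, so by Lagrange S is not a subgroup.

No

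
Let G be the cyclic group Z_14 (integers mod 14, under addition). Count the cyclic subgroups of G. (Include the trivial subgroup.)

Each element a generates a cyclic subgroup ⟨a⟩; distinct elements may generate the same one (a cyclic group of order d has φ(d) generators).
Cyclic subgroups by order — order 1: 1; order 2: 1; order 7: 1; order 14: 1.
Total: 4.

4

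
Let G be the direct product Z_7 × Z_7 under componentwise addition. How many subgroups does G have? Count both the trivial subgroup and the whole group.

10

|G| = 49, so by Lagrange every subgroup order divides 49. Divisors: 1, 7, 49.
Subgroups by order — order 1: 1; order 7: 8; order 49: 1.
Total: 1 + 8 + 1 = 10.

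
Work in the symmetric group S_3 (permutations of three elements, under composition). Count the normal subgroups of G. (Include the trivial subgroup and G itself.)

3

G has 6 subgroups. Checking conjugation-invariance by order — order 1: 1/1 normal; order 2: 0/3 normal; order 3: 1/1 normal; order 6: 1/1 normal.
Total normal subgroups: 3.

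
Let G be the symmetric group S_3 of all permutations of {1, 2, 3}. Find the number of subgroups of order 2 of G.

|G| = 6 and 2 | 6, so subgroups of order 2 are possible by Lagrange.
The subgroups of order 2 are: {e, (1 2)}; {e, (1 3)}; {e, (2 3)}.
So G has 3 subgroups of order 2.

3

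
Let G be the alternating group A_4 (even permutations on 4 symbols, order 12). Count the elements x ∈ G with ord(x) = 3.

The elements of order 3 are: (2 3 4), (2 4 3), (1 2 3), (1 2 4), (1 3 2), (1 3 4), (1 4 2), (1 4 3).
That's 8.

8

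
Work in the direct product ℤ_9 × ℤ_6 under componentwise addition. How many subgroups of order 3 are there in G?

|G| = 54 and 3 | 54, so subgroups of order 3 are possible by Lagrange.
The subgroups of order 3 are: {(0,0), (0,2), (0,4)}; {(0,0), (3,0), (6,0)}; {(0,0), (3,2), (6,4)}; {(0,0), (3,4), (6,2)}.
So G has 4 subgroups of order 3.

4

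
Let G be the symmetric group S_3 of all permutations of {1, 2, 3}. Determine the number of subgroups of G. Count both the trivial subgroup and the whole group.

|G| = 6, so by Lagrange every subgroup order divides 6. Divisors: 1, 2, 3, 6.
Subgroups by order — order 1: 1; order 2: 3; order 3: 1; order 6: 1.
Total: 1 + 3 + 1 + 1 = 6.

6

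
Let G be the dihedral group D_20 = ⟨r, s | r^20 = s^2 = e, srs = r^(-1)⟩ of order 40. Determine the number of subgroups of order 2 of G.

21

|G| = 40 and 2 | 40, so subgroups of order 2 are possible by Lagrange.
The subgroups of order 2 are: {e, r^10}; {e, r^10s}; {e, r^11s}; {e, r^12s}; … (21 in all).
So G has 21 subgroups of order 2.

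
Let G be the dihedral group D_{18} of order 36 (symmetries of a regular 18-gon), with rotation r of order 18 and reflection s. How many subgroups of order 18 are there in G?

3

|G| = 36 and 18 | 36, so subgroups of order 18 are possible by Lagrange.
The subgroups of order 18 are: {e, r, r^2, r^3, r^4, r^5, r^6, r^7, r^8, r^9, r^10, r^11, r^12, r^13, r^14, r^15, r^16, r^17}; {e, r^2, r^4, r^6, r^8, r^10, r^12, r^14, r^16, s, r^2s, r^4s, r^6s, r^8s, r^10s, r^12s, r^14s, r^16s}; {e, r^2, r^4, r^6, r^8, r^10, r^12, r^14, r^16, rs, r^3s, r^5s, r^7s, r^9s, r^11s, r^13s, r^15s, r^17s}.
So G has 3 subgroups of order 18.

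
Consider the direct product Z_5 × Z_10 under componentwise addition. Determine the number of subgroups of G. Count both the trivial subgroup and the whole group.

16

|G| = 50, so by Lagrange every subgroup order divides 50. Divisors: 1, 2, 5, 10, 25, 50.
Subgroups by order — order 1: 1; order 2: 1; order 5: 6; order 10: 6; order 25: 1; order 50: 1.
Total: 1 + 1 + 6 + 6 + 1 + 1 = 16.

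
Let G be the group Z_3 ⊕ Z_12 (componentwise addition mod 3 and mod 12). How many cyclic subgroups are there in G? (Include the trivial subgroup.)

Each element a generates a cyclic subgroup ⟨a⟩; distinct elements may generate the same one (a cyclic group of order d has φ(d) generators).
Cyclic subgroups by order — order 1: 1; order 2: 1; order 3: 4; order 4: 1; order 6: 4; order 12: 4.
Total: 15.

15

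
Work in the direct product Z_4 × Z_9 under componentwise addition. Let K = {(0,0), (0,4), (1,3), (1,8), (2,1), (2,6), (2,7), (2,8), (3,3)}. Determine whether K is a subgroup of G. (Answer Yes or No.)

No

(0,4) ∈ K but its inverse (0,5) ∉ K, so K is not a subgroup.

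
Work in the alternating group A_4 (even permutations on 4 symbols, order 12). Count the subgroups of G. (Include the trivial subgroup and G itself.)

|G| = 12, so by Lagrange every subgroup order divides 12. Divisors: 1, 2, 3, 4, 6, 12.
Subgroups by order — order 1: 1; order 2: 3; order 3: 4; order 4: 1; order 6: 0; order 12: 1.
Total: 1 + 3 + 4 + 1 + 0 + 1 = 10.

10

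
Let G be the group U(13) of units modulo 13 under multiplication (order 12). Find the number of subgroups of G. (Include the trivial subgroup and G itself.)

|G| = 12, so by Lagrange every subgroup order divides 12. Divisors: 1, 2, 3, 4, 6, 12.
Subgroups by order — order 1: 1; order 2: 1; order 3: 1; order 4: 1; order 6: 1; order 12: 1.
Total: 1 + 1 + 1 + 1 + 1 + 1 = 6.

6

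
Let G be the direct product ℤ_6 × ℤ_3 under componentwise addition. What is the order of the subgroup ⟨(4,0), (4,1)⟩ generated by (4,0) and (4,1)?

9

|⟨(4,0)⟩| = 3 and |⟨(4,1)⟩| = 3, so |H| is a multiple of lcm(3, 3) = 3 and divides |G| = 18.
Closing under the operation: H = {(0,0), (0,1), (0,2), (2,0), (2,1), (2,2), (4,0), (4,1), (4,2)}, so |H| = 9.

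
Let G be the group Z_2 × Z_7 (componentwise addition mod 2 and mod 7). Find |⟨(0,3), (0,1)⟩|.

|⟨(0,3)⟩| = 7 and |⟨(0,1)⟩| = 7, so |H| is a multiple of lcm(7, 7) = 7 and divides |G| = 14.
Closing under the operation: H = {(0,0), (0,1), (0,2), (0,3), (0,4), (0,5), (0,6)}, so |H| = 7.

7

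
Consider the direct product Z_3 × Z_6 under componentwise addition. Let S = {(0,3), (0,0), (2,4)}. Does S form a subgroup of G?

No

(2,4) ∈ S but its inverse (1,2) ∉ S, so S is not a subgroup.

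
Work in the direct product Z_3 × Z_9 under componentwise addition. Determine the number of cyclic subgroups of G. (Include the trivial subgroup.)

8

Each element a generates a cyclic subgroup ⟨a⟩; distinct elements may generate the same one (a cyclic group of order d has φ(d) generators).
Cyclic subgroups by order — order 1: 1; order 3: 4; order 9: 3.
Total: 8.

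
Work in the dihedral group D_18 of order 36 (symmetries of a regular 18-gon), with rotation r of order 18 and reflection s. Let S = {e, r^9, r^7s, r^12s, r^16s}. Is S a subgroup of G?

No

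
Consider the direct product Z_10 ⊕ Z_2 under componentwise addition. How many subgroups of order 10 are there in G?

|G| = 20 and 10 | 20, so subgroups of order 10 are possible by Lagrange.
The subgroups of order 10 are: {(0,0), (0,1), (2,0), (2,1), (4,0), (4,1), (6,0), (6,1), (8,0), (8,1)}; {(0,0), (1,0), (2,0), (3,0), (4,0), (5,0), (6,0), (7,0), (8,0), (9,0)}; {(0,0), (1,1), (2,0), (3,1), (4,0), (5,1), (6,0), (7,1), (8,0), (9,1)}.
So G has 3 subgroups of order 10.

3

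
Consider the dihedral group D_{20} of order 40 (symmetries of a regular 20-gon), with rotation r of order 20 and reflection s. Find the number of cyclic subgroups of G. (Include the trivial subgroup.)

26

A cyclic subgroup of order d is generated by each of its φ(d) elements of order d, so the cyclic subgroups of order d number (#elements of order d)/φ(d).
Cyclic subgroups by order — order 1: 1; order 2: 21; order 4: 1; order 5: 1; order 10: 1; order 20: 1.
Total: 26.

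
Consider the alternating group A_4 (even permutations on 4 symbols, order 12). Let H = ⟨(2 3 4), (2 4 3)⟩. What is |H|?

|⟨(2 3 4)⟩| = 3 and |⟨(2 4 3)⟩| = 3, so |H| is a multiple of lcm(3, 3) = 3 and divides |G| = 12.
Closing under the operation: H = {e, (2 3 4), (2 4 3)}, so |H| = 3.

3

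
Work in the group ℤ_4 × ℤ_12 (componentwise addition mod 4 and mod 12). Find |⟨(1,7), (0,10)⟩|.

|⟨(1,7)⟩| = 12 and |⟨(0,10)⟩| = 6, so |H| is a multiple of lcm(12, 6) = 12 and divides |G| = 48.
Closing under the operation: H = {(0,0), (0,2), (0,4), (0,6), (0,8), (0,10), (1,1), (1,3), (1,5), (1,7), (1,9), (1,11), (2,0), (2,2), (2,4), (2,6), (2,8), (2,10), (3,1), (3,3), (3,5), (3,7), (3,9), (3,11)}, so |H| = 24.

24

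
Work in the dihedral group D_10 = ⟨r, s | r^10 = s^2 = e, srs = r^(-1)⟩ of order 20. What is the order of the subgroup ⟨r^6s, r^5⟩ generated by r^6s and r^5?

|⟨r^6s⟩| = 2 and |⟨r^5⟩| = 2, so |H| is a multiple of lcm(2, 2) = 2 and divides |G| = 20.
Closing under the operation: H = {e, r^5, rs, r^6s}, so |H| = 4.

4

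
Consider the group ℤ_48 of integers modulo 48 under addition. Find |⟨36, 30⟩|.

8

|⟨36⟩| = 4 and |⟨30⟩| = 8, so |H| is a multiple of lcm(4, 8) = 8 and divides |G| = 48.
Closing under the operation: H = {0, 6, 12, 18, 24, 30, 36, 42}, so |H| = 8.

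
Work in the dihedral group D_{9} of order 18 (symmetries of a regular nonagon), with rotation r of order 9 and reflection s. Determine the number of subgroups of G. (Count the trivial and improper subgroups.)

|G| = 18, so by Lagrange every subgroup order divides 18. Divisors: 1, 2, 3, 6, 9, 18.
Subgroups by order — order 1: 1; order 2: 9; order 3: 1; order 6: 3; order 9: 1; order 18: 1.
Total: 1 + 9 + 1 + 3 + 1 + 1 = 16.

16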